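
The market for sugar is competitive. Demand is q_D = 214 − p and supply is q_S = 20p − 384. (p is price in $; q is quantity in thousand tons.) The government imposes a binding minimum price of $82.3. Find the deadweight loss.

$1520.93 thousand

In inverse form: demand p = 214 − q, supply p = 19.2 + 0.05q.
Competitive equilibrium: 214 − q = 19.2 + 0.05q → q* = 185.5238, p* = 28.4762.
At the floor p = 82.3, quantity demanded = (214 − 82.3)/1 = 131.7.
Sellers' marginal cost at q' = 131.7: 19.2 + 0.05·131.7 = 25.785.
Δq = 185.5238 − 131.7 = 53.8238; wedge = 82.3 − 25.785 = 56.515.
Deadweight loss = ½ × 53.8238 × 56.515 = $1520.93 thousand.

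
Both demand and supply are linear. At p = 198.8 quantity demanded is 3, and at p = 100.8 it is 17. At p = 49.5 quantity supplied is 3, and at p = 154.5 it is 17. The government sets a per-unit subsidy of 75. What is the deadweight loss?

Demand slope = (100.8 − 198.8)/(17 − 3) = −7, so p = 219.8 − 7q.
Supply slope = (154.5 − 49.5)/(17 − 3) = 7.5, so p = 27 + 7.5q.
Competitive equilibrium: 219.8 − 7q = 27 + 7.5q → q* = 13.2966, p* = 126.7241.
The subsidy lowers effective supply by 75: p = 7.5q − 48.
New quantity: 219.8 − 7q = 7.5q − 48 → q' = 18.469.
Overproduction Δq = 18.469 − 13.2966 = 5.1724; wedge = subsidy = 75.
The triangle = ½ × 5.1724 × 75 = 193.97.

193.97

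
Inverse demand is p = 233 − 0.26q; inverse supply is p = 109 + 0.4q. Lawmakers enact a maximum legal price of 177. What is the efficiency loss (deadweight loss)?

Competitive equilibrium: 233 − 0.26q = 109 + 0.4q → q* = 187.8788, p* = 184.1515.
At the ceiling p = 177, quantity supplied = (177 − 109)/0.4 = 170.
Willingness to pay at q' = 170: 233 − 0.26·170 = 188.8.
Δq = 187.8788 − 170 = 17.8788; wedge = 188.8 − 177 = 11.8.
The triangle = ½ × 17.8788 × 11.8 = 105.48.

105.48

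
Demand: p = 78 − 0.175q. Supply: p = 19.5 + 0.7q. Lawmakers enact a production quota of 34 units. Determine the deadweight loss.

Competitive equilibrium: 78 − 0.175q = 19.5 + 0.7q → q* = 66.8571, p* = 66.3.
At q = 34: demand price = 78 − 0.175·34 = 72.05; supply price = 19.5 + 0.7·34 = 43.3.
Δq = 66.8571 − 34 = 32.8571; wedge = 72.05 − 43.3 = 28.75.
The triangle = ½ × 32.8571 × 28.75 = 472.32.

472.32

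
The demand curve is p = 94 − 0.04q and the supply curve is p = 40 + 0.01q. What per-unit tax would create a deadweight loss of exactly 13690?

37

Competitive equilibrium: 94 − 0.04q = 40 + 0.01q → q* = 1080, p* = 50.8.
A tax t gives Δq = t/0.05 and wedge t, so DWL = t²/0.1.
t²/0.1 = 13690 → t² = 1369 → t = 37.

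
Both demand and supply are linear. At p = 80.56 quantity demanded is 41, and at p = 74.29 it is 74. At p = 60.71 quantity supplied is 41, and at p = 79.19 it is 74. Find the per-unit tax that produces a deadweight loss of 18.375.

Demand slope = (74.29 − 80.56)/(74 − 41) = −0.19, so p = 88.35 − 0.19q.
Supply slope = (79.19 − 60.71)/(74 − 41) = 0.56, so p = 37.75 + 0.56q.
Competitive equilibrium: 88.35 − 0.19q = 37.75 + 0.56q → q* = 67.4667, p* = 75.5313.
A tax t gives Δq = t/0.75 and wedge t, so DWL = t²/1.5.
t²/1.5 = 18.375 → t² = 27.5625 → t = 5.25.

5.25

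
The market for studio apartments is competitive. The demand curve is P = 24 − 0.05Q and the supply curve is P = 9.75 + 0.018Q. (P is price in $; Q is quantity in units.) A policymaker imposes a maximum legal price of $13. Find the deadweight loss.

$28.60

Competitive equilibrium: 24 − 0.05Q = 9.75 + 0.018Q → Q* = 209.5588, P* = 13.5221.
At the ceiling P = 13, quantity supplied = (13 − 9.75)/0.018 = 180.5556.
Willingness to pay at Q' = 180.5556: 24 − 0.05·180.5556 = 14.9722.
ΔQ = 209.5588 − 180.5556 = 29.0032; wedge = 14.9722 − 13 = 1.9722.
DWL = ½ × 29.0032 × 1.9722 = $28.60.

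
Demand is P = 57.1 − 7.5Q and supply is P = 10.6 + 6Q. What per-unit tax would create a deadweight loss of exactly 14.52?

Competitive equilibrium: 57.1 − 7.5Q = 10.6 + 6Q → Q* = 3.4444, P* = 31.2667.
A tax t gives ΔQ = t/13.5 and wedge t, so DWL = t²/27.
t²/27 = 14.52 → t² = 392.04 → t = 19.8.

19.8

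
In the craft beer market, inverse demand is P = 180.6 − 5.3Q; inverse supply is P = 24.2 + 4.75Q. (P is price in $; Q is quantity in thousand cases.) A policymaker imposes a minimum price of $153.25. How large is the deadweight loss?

$543.69 thousand

Competitive equilibrium: 180.6 − 5.3Q = 24.2 + 4.75Q → Q* = 15.5622, P* = 98.1204.
At the floor P = 153.25, quantity demanded = (180.6 − 153.25)/5.3 = 5.1604.
Sellers' marginal cost at Q' = 5.1604: 24.2 + 4.75·5.1604 = 48.7119.
ΔQ = 15.5622 − 5.1604 = 10.4018; wedge = 153.25 − 48.7119 = 104.5381.
DWL = ½ × 10.4018 × 104.5381 = $543.69 thousand.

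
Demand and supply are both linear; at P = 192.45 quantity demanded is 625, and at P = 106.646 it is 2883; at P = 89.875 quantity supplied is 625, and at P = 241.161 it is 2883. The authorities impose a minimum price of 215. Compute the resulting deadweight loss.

Demand slope = (106.646 − 192.45)/(2883 − 625) = −0.038, so P = 216.2 − 0.038Q.
Supply slope = (241.161 − 89.875)/(2883 − 625) = 0.067, so P = 48 + 0.067Q.
Competitive equilibrium: 216.2 − 0.038Q = 48 + 0.067Q → Q* = 1601.90476, P* = 155.32762.
At the floor P = 215, quantity demanded = (216.2 − 215)/0.038 = 31.57895.
Sellers' marginal cost at Q' = 31.57895: 48 + 0.067·31.57895 = 50.11579.
ΔQ = 1601.90476 − 31.57895 = 1570.32581; wedge = 215 − 50.11579 = 164.88421.
Deadweight loss = ½ × 1570.32581 × 164.88421 = 129460.97.

129460.97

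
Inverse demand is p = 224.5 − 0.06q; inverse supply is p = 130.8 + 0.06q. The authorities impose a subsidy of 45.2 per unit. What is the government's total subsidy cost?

52319

Competitive equilibrium: 224.5 − 0.06q = 130.8 + 0.06q → q* = 780.8333, p* = 177.65.
The subsidy lowers effective supply by 45.2: p = 85.6 + 0.06q.
New quantity: 224.5 − 0.06q = 85.6 + 0.06q → q' = 1157.5.
Total subsidy cost = 45.2 × 1157.5 = 52319.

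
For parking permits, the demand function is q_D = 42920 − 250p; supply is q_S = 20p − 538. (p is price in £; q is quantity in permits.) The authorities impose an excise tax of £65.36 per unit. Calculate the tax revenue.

In inverse form: demand p = 171.68 − 0.004q, supply p = 26.9 + 0.05q.
Competitive equilibrium: 171.68 − 0.004q = 26.9 + 0.05q → q* = 2681.1111, p* = 160.9556.
With the tax, the buyer price exceeds the seller price by 65.36: (171.68 − 0.004q) − (26.9 + 0.05q) = 65.36 → q' = 1470.7407.
Tax revenue = 65.36 × 1470.7407 = £96127.61.

£96127.61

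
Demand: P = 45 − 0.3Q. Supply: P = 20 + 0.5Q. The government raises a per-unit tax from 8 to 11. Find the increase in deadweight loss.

Competitive equilibrium: 45 − 0.3Q = 20 + 0.5Q → Q* = 31.25, P* = 35.625.
For a per-unit tax t: ΔQ = t/0.8, so DWL = ½·t·(t/0.8) = t²/1.6.
At t = 8: DWL = 40. At t = 11: DWL = 75.625.
Increase = 75.625 − 40 = 35.625.

35.625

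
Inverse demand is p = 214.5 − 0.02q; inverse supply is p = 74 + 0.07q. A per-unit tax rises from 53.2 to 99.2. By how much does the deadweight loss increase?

Competitive equilibrium: 214.5 − 0.02q = 74 + 0.07q → q* = 1561.1111, p* = 183.2778.
For a per-unit tax t: Δq = t/0.09, so DWL = ½·t·(t/0.09) = t²/0.18.
At t = 53.2: DWL = 15723.556. At t = 99.2: DWL = 54670.222.
Increase = 54670.222 − 15723.556 = 38946.67.

38946.67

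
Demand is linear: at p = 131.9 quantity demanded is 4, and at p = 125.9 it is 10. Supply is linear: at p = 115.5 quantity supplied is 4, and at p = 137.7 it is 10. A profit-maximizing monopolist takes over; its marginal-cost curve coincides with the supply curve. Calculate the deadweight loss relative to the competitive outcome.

Demand slope = (125.9 − 131.9)/(10 − 4) = −1, so p = 135.9 − q.
Supply slope = (137.7 − 115.5)/(10 − 4) = 3.7, so p = 100.7 + 3.7q.
Competitive equilibrium: 135.9 − q = 100.7 + 3.7q → q* = 7.4894, p* = 128.4106.
Marginal revenue: MR = 135.9 − 2q. Set MR = MC: 135.9 − 2q = 100.7 + 3.7q → q_m = 6.1754.
Price p_m = 135.9 − 1·6.1754 = 129.7246; MC(q_m) = 100.7 + 3.7·6.1754 = 123.549.
Competitive q* = 7.4894, so Δq = 1.314; wedge = 129.7246 − 123.549 = 6.1756.
The triangle = ½ × 1.314 × 6.1756 = 4.06.

4.06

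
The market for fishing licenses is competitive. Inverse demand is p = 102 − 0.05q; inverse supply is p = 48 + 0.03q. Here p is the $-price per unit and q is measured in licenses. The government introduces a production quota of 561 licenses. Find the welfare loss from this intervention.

Competitive equilibrium: 102 − 0.05q = 48 + 0.03q → q* = 675, p* = 68.25.
At q = 561: demand price = 102 − 0.05·561 = 73.95; supply price = 48 + 0.03·561 = 64.83.
Δq = 675 − 561 = 114; wedge = 73.95 − 64.83 = 9.12.
The triangle = ½ × 114 × 9.12 = $519.84.

$519.84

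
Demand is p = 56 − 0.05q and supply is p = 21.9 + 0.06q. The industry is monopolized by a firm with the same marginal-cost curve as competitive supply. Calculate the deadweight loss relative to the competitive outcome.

516.16

Competitive equilibrium: 56 − 0.05q = 21.9 + 0.06q → q* = 310, p* = 40.5.
Marginal revenue: MR = 56 − 0.1q. Set MR = MC: 56 − 0.1q = 21.9 + 0.06q → q_m = 213.125.
Price p_m = 56 − 0.05·213.125 = 45.3438; MC(q_m) = 21.9 + 0.06·213.125 = 34.6875.
Competitive q* = 310, so Δq = 96.875; wedge = 45.3438 − 34.6875 = 10.6563.
Deadweight loss = ½ × 96.875 × 10.6563 = 516.16.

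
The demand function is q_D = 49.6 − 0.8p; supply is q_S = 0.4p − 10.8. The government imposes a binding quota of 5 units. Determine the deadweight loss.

35.21

In inverse form: demand p = 62 − 1.25q, supply p = 27 + 2.5q.
Competitive equilibrium: 62 − 1.25q = 27 + 2.5q → q* = 9.3333, p* = 50.3333.
At q = 5: demand price = 62 − 1.25·5 = 55.75; supply price = 27 + 2.5·5 = 39.5.
Δq = 9.3333 − 5 = 4.3333; wedge = 55.75 − 39.5 = 16.25.
The triangle = ½ × 4.3333 × 16.25 = 35.21.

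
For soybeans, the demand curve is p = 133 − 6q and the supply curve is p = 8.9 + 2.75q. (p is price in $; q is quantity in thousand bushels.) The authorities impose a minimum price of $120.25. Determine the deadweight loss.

Competitive equilibrium: 133 − 6q = 8.9 + 2.75q → q* = 14.1829, p* = 47.9029.
At the floor p = 120.25, quantity demanded = (133 − 120.25)/6 = 2.125.
Sellers' marginal cost at q' = 2.125: 8.9 + 2.75·2.125 = 14.7438.
Δq = 14.1829 − 2.125 = 12.0579; wedge = 120.25 − 14.7438 = 105.5062.
Welfare loss = ½ × 12.0579 × 105.5062 = $636.09 thousand.

$636.09 thousand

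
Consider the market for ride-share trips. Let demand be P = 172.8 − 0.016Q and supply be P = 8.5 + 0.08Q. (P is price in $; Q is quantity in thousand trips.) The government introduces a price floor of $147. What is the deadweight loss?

Competitive equilibrium: 172.8 − 0.016Q = 8.5 + 0.08Q → Q* = 1711.4583, P* = 145.4167.
At the floor P = 147, quantity demanded = (172.8 − 147)/0.016 = 1612.5.
Sellers' marginal cost at Q' = 1612.5: 8.5 + 0.08·1612.5 = 137.5.
ΔQ = 1711.4583 − 1612.5 = 98.9583; wedge = 147 − 137.5 = 9.5.
DWL = ½ × 98.9583 × 9.5 = $470.05 thousand.

$470.05 thousand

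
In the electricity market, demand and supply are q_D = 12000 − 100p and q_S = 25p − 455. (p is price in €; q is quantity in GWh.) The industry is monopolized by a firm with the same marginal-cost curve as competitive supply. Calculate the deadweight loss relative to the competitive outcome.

In inverse form: demand p = 120 − 0.01q, supply p = 18.2 + 0.04q.
Competitive equilibrium: 120 − 0.01q = 18.2 + 0.04q → q* = 2036, p* = 99.64.
Marginal revenue: MR = 120 − 0.02q. Set MR = MC: 120 − 0.02q = 18.2 + 0.04q → q_m = 1696.66667.
Price p_m = 120 − 0.01·1696.66667 = 103.03333; MC(q_m) = 18.2 + 0.04·1696.66667 = 86.06667.
Competitive q* = 2036, so Δq = 339.33333; wedge = 103.03333 − 86.06667 = 16.96666.
Deadweight loss = ½ × 339.33333 × 16.96666 = €2878.68.

€2878.68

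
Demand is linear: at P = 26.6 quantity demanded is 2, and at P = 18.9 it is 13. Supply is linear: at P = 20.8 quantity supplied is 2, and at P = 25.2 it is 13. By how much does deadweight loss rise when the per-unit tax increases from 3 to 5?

Demand slope = (18.9 − 26.6)/(13 − 2) = −0.7, so P = 28 − 0.7Q.
Supply slope = (25.2 − 20.8)/(13 − 2) = 0.4, so P = 20 + 0.4Q.
Competitive equilibrium: 28 − 0.7Q = 20 + 0.4Q → Q* = 7.2727, P* = 22.9091.
For a per-unit tax t: ΔQ = t/1.1, so DWL = ½·t·(t/1.1) = t²/2.2.
At t = 3: DWL = 4.091. At t = 5: DWL = 11.364.
Increase = 11.364 − 4.091 = 7.27.

7.27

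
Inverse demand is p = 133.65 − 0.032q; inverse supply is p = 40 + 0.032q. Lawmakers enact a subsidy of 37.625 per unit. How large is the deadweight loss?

Competitive equilibrium: 133.65 − 0.032q = 40 + 0.032q → q* = 1463.2813, p* = 86.825.
The subsidy lowers effective supply by 37.625: p = 2.375 + 0.032q.
New quantity: 133.65 − 0.032q = 2.375 + 0.032q → q' = 2051.1719.
Overproduction Δq = 2051.1719 − 1463.2813 = 587.8906; wedge = subsidy = 37.625.
Deadweight loss = ½ × 587.8906 × 37.625 = 11059.69.

11059.69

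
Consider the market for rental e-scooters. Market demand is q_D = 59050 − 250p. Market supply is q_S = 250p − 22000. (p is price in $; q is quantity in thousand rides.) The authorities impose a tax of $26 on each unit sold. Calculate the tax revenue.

$397150 thousand

In inverse form: demand p = 236.2 − 0.004q, supply p = 88 + 0.004q.
Competitive equilibrium: 236.2 − 0.004q = 88 + 0.004q → q* = 18525, p* = 162.1.
With the tax, the buyer price exceeds the seller price by 26: (236.2 − 0.004q) − (88 + 0.004q) = 26 → q' = 15275.
Tax revenue = 26 × 15275 = $397150 thousand.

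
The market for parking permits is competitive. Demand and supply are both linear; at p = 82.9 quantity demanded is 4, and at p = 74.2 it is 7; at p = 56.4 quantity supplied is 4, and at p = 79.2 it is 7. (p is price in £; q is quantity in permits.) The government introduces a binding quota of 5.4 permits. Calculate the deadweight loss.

£6.63

Demand slope = (74.2 − 82.9)/(7 − 4) = −2.9, so p = 94.5 − 2.9q.
Supply slope = (79.2 − 56.4)/(7 − 4) = 7.6, so p = 26 + 7.6q.
Competitive equilibrium: 94.5 − 2.9q = 26 + 7.6q → q* = 6.5238, p* = 75.581.
At q = 5.4: demand price = 94.5 − 2.9·5.4 = 78.84; supply price = 26 + 7.6·5.4 = 67.04.
Δq = 6.5238 − 5.4 = 1.1238; wedge = 78.84 − 67.04 = 11.8.
DWL = ½ × 1.1238 × 11.8 = £6.63.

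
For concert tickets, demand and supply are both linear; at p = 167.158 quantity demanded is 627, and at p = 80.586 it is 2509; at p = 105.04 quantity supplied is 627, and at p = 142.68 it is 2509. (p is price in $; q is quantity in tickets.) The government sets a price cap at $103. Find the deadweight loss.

Demand slope = (80.586 − 167.158)/(2509 − 627) = −0.046, so p = 196 − 0.046q.
Supply slope = (142.68 − 105.04)/(2509 − 627) = 0.02, so p = 92.5 + 0.02q.
Competitive equilibrium: 196 − 0.046q = 92.5 + 0.02q → q* = 1568.1818, p* = 123.8636.
At the ceiling p = 103, quantity supplied = (103 − 92.5)/0.02 = 525.
Willingness to pay at q' = 525: 196 − 0.046·525 = 171.85.
Δq = 1568.1818 − 525 = 1043.1818; wedge = 171.85 − 103 = 68.85.
Welfare loss = ½ × 1043.1818 × 68.85 = $35911.53.

$35911.53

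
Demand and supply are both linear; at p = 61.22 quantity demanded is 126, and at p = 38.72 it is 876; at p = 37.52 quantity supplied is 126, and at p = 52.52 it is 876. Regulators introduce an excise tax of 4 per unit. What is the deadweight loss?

160

Demand slope = (38.72 − 61.22)/(876 − 126) = −0.03, so p = 65 − 0.03q.
Supply slope = (52.52 − 37.52)/(876 − 126) = 0.02, so p = 35 + 0.02q.
Competitive equilibrium: 65 − 0.03q = 35 + 0.02q → q* = 600, p* = 47.
With the tax, the buyer price exceeds the seller price by 4: (65 − 0.03q) − (35 + 0.02q) = 4 → q' = 520.
Δq = 600 − 520 = 80; the wedge equals the tax, 4.
Deadweight loss = ½ × 80 × 4 = 160.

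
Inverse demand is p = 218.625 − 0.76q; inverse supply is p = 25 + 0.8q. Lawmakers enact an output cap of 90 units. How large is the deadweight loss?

907.98

Competitive equilibrium: 218.625 − 0.76q = 25 + 0.8q → q* = 124.1186, p* = 124.2949.
At q = 90: demand price = 218.625 − 0.76·90 = 150.225; supply price = 25 + 0.8·90 = 97.
Δq = 124.1186 − 90 = 34.1186; wedge = 150.225 − 97 = 53.225.
DWL = ½ × 34.1186 × 53.225 = 907.98.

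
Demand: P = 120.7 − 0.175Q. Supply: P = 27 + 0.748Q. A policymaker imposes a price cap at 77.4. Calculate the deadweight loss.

537.81

Competitive equilibrium: 120.7 − 0.175Q = 27 + 0.748Q → Q* = 101.5168, P* = 102.9346.
At the ceiling P = 77.4, quantity supplied = (77.4 − 27)/0.748 = 67.3797.
Willingness to pay at Q' = 67.3797: 120.7 − 0.175·67.3797 = 108.9086.
ΔQ = 101.5168 − 67.3797 = 34.1371; wedge = 108.9086 − 77.4 = 31.5086.
DWL = ½ × 34.1371 × 31.5086 = 537.81.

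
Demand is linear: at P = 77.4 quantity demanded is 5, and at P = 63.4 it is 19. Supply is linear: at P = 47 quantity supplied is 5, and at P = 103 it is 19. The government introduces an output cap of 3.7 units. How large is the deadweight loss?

136.161

Demand slope = (63.4 − 77.4)/(19 − 5) = −1, so P = 82.4 − Q.
Supply slope = (103 − 47)/(19 − 5) = 4, so P = 27 + 4Q.
Competitive equilibrium: 82.4 − Q = 27 + 4Q → Q* = 11.08, P* = 71.32.
At Q = 3.7: demand price = 82.4 − 1·3.7 = 78.7; supply price = 27 + 4·3.7 = 41.8.
ΔQ = 11.08 − 3.7 = 7.38; wedge = 78.7 − 41.8 = 36.9.
Deadweight loss = ½ × 7.38 × 36.9 = 136.161.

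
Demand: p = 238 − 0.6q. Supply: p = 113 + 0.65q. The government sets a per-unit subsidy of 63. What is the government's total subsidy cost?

9475.20

Competitive equilibrium: 238 − 0.6q = 113 + 0.65q → q* = 100, p* = 178.
The subsidy lowers effective supply by 63: p = 50 + 0.65q.
New quantity: 238 − 0.6q = 50 + 0.65q → q' = 150.4.
Total subsidy cost = 63 × 150.4 = 9475.20.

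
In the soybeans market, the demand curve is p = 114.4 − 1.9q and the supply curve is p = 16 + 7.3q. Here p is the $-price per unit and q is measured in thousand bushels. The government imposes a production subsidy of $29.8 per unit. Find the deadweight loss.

$48.26 thousand

Competitive equilibrium: 114.4 − 1.9q = 16 + 7.3q → q* = 10.6957, p* = 94.0783.
The subsidy lowers effective supply by 29.8: p = 7.3q − 13.8.
New quantity: 114.4 − 1.9q = 7.3q − 13.8 → q' = 13.9348.
Overproduction Δq = 13.9348 − 10.6957 = 3.2391; wedge = subsidy = 29.8.
Deadweight loss = ½ × 3.2391 × 29.8 = $48.26 thousand.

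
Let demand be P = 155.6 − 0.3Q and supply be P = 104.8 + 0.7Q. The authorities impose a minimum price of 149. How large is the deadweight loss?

414.72

Competitive equilibrium: 155.6 − 0.3Q = 104.8 + 0.7Q → Q* = 50.8, P* = 140.36.
At the floor P = 149, quantity demanded = (155.6 − 149)/0.3 = 22.
Sellers' marginal cost at Q' = 22: 104.8 + 0.7·22 = 120.2.
ΔQ = 50.8 − 22 = 28.8; wedge = 149 − 120.2 = 28.8.
DWL = ½ × 28.8 × 28.8 = 414.72.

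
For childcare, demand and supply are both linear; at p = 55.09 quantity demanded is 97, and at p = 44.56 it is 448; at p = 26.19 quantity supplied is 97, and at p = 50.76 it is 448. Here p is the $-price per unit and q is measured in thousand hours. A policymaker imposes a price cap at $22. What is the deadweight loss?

Demand slope = (44.56 − 55.09)/(448 − 97) = −0.03, so p = 58 − 0.03q.
Supply slope = (50.76 − 26.19)/(448 − 97) = 0.07, so p = 19.4 + 0.07q.
Competitive equilibrium: 58 − 0.03q = 19.4 + 0.07q → q* = 386, p* = 46.42.
At the ceiling p = 22, quantity supplied = (22 − 19.4)/0.07 = 37.142857.
Willingness to pay at q' = 37.142857: 58 − 0.03·37.142857 = 56.885714.
Δq = 386 − 37.142857 = 348.857143; wedge = 56.885714 − 22 = 34.885714.
The triangle = ½ × 348.857143 × 34.885714 = $6085.07 thousand.

$6085.07 thousand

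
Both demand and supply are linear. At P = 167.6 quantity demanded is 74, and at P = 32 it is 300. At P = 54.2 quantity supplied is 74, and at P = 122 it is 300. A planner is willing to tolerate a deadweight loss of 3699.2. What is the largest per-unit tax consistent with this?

81.6

Demand slope = (32 − 167.6)/(300 − 74) = −0.6, so P = 212 − 0.6Q.
Supply slope = (122 − 54.2)/(300 − 74) = 0.3, so P = 32 + 0.3Q.
Competitive equilibrium: 212 − 0.6Q = 32 + 0.3Q → Q* = 200, P* = 92.
A tax t gives ΔQ = t/0.9 and wedge t, so DWL = t²/1.8.
t²/1.8 = 3699.2 → t² = 6658.56 → t = 81.6.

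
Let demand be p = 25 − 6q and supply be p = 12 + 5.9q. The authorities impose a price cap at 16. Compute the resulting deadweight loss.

Competitive equilibrium: 25 − 6q = 12 + 5.9q → q* = 1.0924, p* = 18.4454.
At the ceiling p = 16, quantity supplied = (16 − 12)/5.9 = 0.678.
Willingness to pay at q' = 0.678: 25 − 6·0.678 = 20.932.
Δq = 1.0924 − 0.678 = 0.4144; wedge = 20.932 − 16 = 4.932.
The triangle = ½ × 0.4144 × 4.932 = 1.02.

1.02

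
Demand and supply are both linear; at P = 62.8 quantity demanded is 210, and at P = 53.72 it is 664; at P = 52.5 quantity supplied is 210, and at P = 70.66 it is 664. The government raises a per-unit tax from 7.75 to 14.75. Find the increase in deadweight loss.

1312.50

Demand slope = (53.72 − 62.8)/(664 − 210) = −0.02, so P = 67 − 0.02Q.
Supply slope = (70.66 − 52.5)/(664 − 210) = 0.04, so P = 44.1 + 0.04Q.
Competitive equilibrium: 67 − 0.02Q = 44.1 + 0.04Q → Q* = 381.6667, P* = 59.3667.
For a per-unit tax t: ΔQ = t/0.06, so DWL = ½·t·(t/0.06) = t²/0.12.
At t = 7.75: DWL = 500.521. At t = 14.75: DWL = 1813.021.
Increase = 1813.021 − 500.521 = 1312.50.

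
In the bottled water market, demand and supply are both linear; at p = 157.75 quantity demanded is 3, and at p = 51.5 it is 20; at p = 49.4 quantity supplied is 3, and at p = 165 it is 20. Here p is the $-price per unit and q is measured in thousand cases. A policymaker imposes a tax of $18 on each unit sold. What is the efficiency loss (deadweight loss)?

$12.41 thousand

Demand slope = (51.5 − 157.75)/(20 − 3) = −6.25, so p = 176.5 − 6.25q.
Supply slope = (165 − 49.4)/(20 − 3) = 6.8, so p = 29 + 6.8q.
Competitive equilibrium: 176.5 − 6.25q = 29 + 6.8q → q* = 11.3027, p* = 105.8582.
With the tax, the buyer price exceeds the seller price by 18: (176.5 − 6.25q) − (29 + 6.8q) = 18 → q' = 9.9234.
Δq = 11.3027 − 9.9234 = 1.3793; the wedge equals the tax, 18.
DWL = ½ × 1.3793 × 18 = $12.41 thousand.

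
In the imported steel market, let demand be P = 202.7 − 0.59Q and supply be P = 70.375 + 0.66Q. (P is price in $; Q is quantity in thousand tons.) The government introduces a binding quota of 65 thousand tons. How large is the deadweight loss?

$1043.46 thousand

Competitive equilibrium: 202.7 − 0.59Q = 70.375 + 0.66Q → Q* = 105.86, P* = 140.2426.
At Q = 65: demand price = 202.7 − 0.59·65 = 164.35; supply price = 70.375 + 0.66·65 = 113.275.
ΔQ = 105.86 − 65 = 40.86; wedge = 164.35 − 113.275 = 51.075.
Welfare loss = ½ × 40.86 × 51.075 = $1043.46 thousand.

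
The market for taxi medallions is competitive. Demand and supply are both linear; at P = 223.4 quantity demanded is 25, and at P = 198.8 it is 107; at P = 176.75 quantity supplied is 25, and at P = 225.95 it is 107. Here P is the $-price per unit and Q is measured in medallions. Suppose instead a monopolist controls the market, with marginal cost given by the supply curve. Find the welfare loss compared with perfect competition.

$166.03

Demand slope = (198.8 − 223.4)/(107 − 25) = −0.3, so P = 230.9 − 0.3Q.
Supply slope = (225.95 − 176.75)/(107 − 25) = 0.6, so P = 161.75 + 0.6Q.
Competitive equilibrium: 230.9 − 0.3Q = 161.75 + 0.6Q → Q* = 76.8333, P* = 207.85.
Marginal revenue: MR = 230.9 − 0.6Q. Set MR = MC: 230.9 − 0.6Q = 161.75 + 0.6Q → Q_m = 57.625.
Price P_m = 230.9 − 0.3·57.625 = 213.6125; MC(Q_m) = 161.75 + 0.6·57.625 = 196.325.
Competitive Q* = 76.8333, so ΔQ = 19.2083; wedge = 213.6125 − 196.325 = 17.2875.
Deadweight loss = ½ × 19.2083 × 17.2875 = $166.03.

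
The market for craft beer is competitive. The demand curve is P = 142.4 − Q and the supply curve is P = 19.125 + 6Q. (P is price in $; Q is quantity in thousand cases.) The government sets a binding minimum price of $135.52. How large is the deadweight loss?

Competitive equilibrium: 142.4 − Q = 19.125 + 6Q → Q* = 17.6107, P* = 124.7893.
At the floor P = 135.52, quantity demanded = (142.4 − 135.52)/1 = 6.88.
Sellers' marginal cost at Q' = 6.88: 19.125 + 6·6.88 = 60.405.
ΔQ = 17.6107 − 6.88 = 10.7307; wedge = 135.52 − 60.405 = 75.115.
Welfare loss = ½ × 10.7307 × 75.115 = $403.02 thousand.

$403.02 thousand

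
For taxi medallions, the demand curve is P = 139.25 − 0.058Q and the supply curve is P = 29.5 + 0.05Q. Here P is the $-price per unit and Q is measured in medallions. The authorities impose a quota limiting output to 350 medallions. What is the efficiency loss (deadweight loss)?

Competitive equilibrium: 139.25 − 0.058Q = 29.5 + 0.05Q → Q* = 1016.2037, P* = 80.3102.
At Q = 350: demand price = 139.25 − 0.058·350 = 118.95; supply price = 29.5 + 0.05·350 = 47.
ΔQ = 1016.2037 − 350 = 666.2037; wedge = 118.95 − 47 = 71.95.
Deadweight loss = ½ × 666.2037 × 71.95 = $23966.68.

$23966.68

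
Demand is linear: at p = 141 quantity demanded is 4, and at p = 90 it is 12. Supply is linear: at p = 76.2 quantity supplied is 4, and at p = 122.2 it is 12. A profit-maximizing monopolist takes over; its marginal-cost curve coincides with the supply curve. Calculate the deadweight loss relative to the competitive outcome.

62.86

Demand slope = (90 − 141)/(12 − 4) = −6.375, so p = 166.5 − 6.375q.
Supply slope = (122.2 − 76.2)/(12 − 4) = 5.75, so p = 53.2 + 5.75q.
Competitive equilibrium: 166.5 − 6.375q = 53.2 + 5.75q → q* = 9.3443, p* = 106.9299.
Marginal revenue: MR = 166.5 − 12.75q. Set MR = MC: 166.5 − 12.75q = 53.2 + 5.75q → q_m = 6.1243.
Price p_m = 166.5 − 6.375·6.1243 = 127.4576; MC(q_m) = 53.2 + 5.75·6.1243 = 88.4147.
Competitive q* = 9.3443, so Δq = 3.22; wedge = 127.4576 − 88.4147 = 39.0429.
The triangle = ½ × 3.22 × 39.0429 = 62.86.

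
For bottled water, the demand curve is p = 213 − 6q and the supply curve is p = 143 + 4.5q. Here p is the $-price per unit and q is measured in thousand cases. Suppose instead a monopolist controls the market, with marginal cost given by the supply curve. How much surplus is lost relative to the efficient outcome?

Competitive equilibrium: 213 − 6q = 143 + 4.5q → q* = 6.66667, p* = 173.
Marginal revenue: MR = 213 − 12q. Set MR = MC: 213 − 12q = 143 + 4.5q → q_m = 4.24242.
Price p_m = 213 − 6·4.24242 = 187.54548; MC(q_m) = 143 + 4.5·4.24242 = 162.09089.
Competitive q* = 6.66667, so Δq = 2.42425; wedge = 187.54548 − 162.09089 = 25.45459.
Deadweight loss = ½ × 2.42425 × 25.45459 = $30.85 thousand.

$30.85 thousand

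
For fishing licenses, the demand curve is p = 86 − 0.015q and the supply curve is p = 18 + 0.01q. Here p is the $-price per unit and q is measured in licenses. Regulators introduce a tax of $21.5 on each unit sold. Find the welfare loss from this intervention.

Competitive equilibrium: 86 − 0.015q = 18 + 0.01q → q* = 2720, p* = 45.2.
With the tax, the buyer price exceeds the seller price by 21.5: (86 − 0.015q) − (18 + 0.01q) = 21.5 → q' = 1860.
Δq = 2720 − 1860 = 860; the wedge equals the tax, 21.5.
DWL = ½ × 860 × 21.5 = $9245.

$9245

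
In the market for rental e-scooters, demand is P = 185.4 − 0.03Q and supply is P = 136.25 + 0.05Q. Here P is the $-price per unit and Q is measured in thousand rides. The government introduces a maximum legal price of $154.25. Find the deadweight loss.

Competitive equilibrium: 185.4 − 0.03Q = 136.25 + 0.05Q → Q* = 614.375, P* = 166.9688.
At the ceiling P = 154.25, quantity supplied = (154.25 − 136.25)/0.05 = 360.
Willingness to pay at Q' = 360: 185.4 − 0.03·360 = 174.6.
ΔQ = 614.375 − 360 = 254.375; wedge = 174.6 − 154.25 = 20.35.
Deadweight loss = ½ × 254.375 × 20.35 = $2588.27 thousand.

$2588.27 thousand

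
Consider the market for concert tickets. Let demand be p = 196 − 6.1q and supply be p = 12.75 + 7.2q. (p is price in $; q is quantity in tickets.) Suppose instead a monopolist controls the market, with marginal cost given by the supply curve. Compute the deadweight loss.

$124.81

Competitive equilibrium: 196 − 6.1q = 12.75 + 7.2q → q* = 13.7782, p* = 111.953.
Marginal revenue: MR = 196 − 12.2q. Set MR = MC: 196 − 12.2q = 12.75 + 7.2q → q_m = 9.4459.
Price p_m = 196 − 6.1·9.4459 = 138.38; MC(q_m) = 12.75 + 7.2·9.4459 = 80.7605.
Competitive q* = 13.7782, so Δq = 4.3323; wedge = 138.38 − 80.7605 = 57.6195.
Welfare loss = ½ × 4.3323 × 57.6195 = $124.81.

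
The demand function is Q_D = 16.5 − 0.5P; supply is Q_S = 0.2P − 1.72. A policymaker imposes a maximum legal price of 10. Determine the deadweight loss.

In inverse form: demand P = 33 − 2Q, supply P = 8.6 + 5Q.
Competitive equilibrium: 33 − 2Q = 8.6 + 5Q → Q* = 3.4857, P* = 26.0286.
At the ceiling P = 10, quantity supplied = (10 − 8.6)/5 = 0.28.
Willingness to pay at Q' = 0.28: 33 − 2·0.28 = 32.44.
ΔQ = 3.4857 − 0.28 = 3.2057; wedge = 32.44 − 10 = 22.44.
The triangle = ½ × 3.2057 × 22.44 = 35.97.

35.97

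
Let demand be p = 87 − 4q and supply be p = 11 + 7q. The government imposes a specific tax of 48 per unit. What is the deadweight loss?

104.73

Competitive equilibrium: 87 − 4q = 11 + 7q → q* = 6.9091, p* = 59.3636.
With the tax, the buyer price exceeds the seller price by 48: (87 − 4q) − (11 + 7q) = 48 → q' = 2.5455.
Δq = 6.9091 − 2.5455 = 4.3636; the wedge equals the tax, 48.
DWL = ½ × 4.3636 × 48 = 104.73.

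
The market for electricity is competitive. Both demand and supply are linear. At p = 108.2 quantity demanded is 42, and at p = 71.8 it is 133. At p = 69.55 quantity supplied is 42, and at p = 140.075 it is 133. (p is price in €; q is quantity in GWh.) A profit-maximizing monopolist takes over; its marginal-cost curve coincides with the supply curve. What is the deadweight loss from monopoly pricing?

Demand slope = (71.8 − 108.2)/(133 − 42) = −0.4, so p = 125 − 0.4q.
Supply slope = (140.075 − 69.55)/(133 − 42) = 0.775, so p = 37 + 0.775q.
Competitive equilibrium: 125 − 0.4q = 37 + 0.775q → q* = 74.8936, p* = 95.0426.
Marginal revenue: MR = 125 − 0.8q. Set MR = MC: 125 − 0.8q = 37 + 0.775q → q_m = 55.873.
Price p_m = 125 − 0.4·55.873 = 102.6508; MC(q_m) = 37 + 0.775·55.873 = 80.3016.
Competitive q* = 74.8936, so Δq = 19.0206; wedge = 102.6508 − 80.3016 = 22.3492.
DWL = ½ × 19.0206 × 22.3492 = €212.55.

€212.55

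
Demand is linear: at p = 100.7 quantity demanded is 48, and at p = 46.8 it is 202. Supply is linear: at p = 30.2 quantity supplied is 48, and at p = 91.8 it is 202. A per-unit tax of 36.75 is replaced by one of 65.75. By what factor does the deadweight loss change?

3.201

Demand slope = (46.8 − 100.7)/(202 − 48) = −0.35, so p = 117.5 − 0.35q.
Supply slope = (91.8 − 30.2)/(202 − 48) = 0.4, so p = 11 + 0.4q.
Competitive equilibrium: 117.5 − 0.35q = 11 + 0.4q → q* = 142, p* = 67.8.
For a per-unit tax t: Δq = t/0.75, so DWL = ½·t·(t/0.75) = t²/1.5.
At t = 36.75: DWL = 900.375. At t = 65.75: DWL = 2882.042.
Ratio = (65.75/36.75)² = 3.201.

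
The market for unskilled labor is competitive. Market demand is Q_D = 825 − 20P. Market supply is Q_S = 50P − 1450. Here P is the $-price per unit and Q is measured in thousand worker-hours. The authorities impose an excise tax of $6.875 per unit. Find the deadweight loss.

$337.61 thousand

In inverse form: demand P = 41.25 − 0.05Q, supply P = 29 + 0.02Q.
Competitive equilibrium: 41.25 − 0.05Q = 29 + 0.02Q → Q* = 175, P* = 32.5.
With the tax, the buyer price exceeds the seller price by 6.875: (41.25 − 0.05Q) − (29 + 0.02Q) = 6.875 → Q' = 76.7857.
ΔQ = 175 − 76.7857 = 98.2143; the wedge equals the tax, 6.875.
The triangle = ½ × 98.2143 × 6.875 = $337.61 thousand.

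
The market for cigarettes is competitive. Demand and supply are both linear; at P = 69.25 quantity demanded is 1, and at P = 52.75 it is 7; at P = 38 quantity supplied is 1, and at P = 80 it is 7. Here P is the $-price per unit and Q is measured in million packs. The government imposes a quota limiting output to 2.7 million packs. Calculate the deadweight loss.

$11.04 million

Demand slope = (52.75 − 69.25)/(7 − 1) = −2.75, so P = 72 − 2.75Q.
Supply slope = (80 − 38)/(7 − 1) = 7, so P = 31 + 7Q.
Competitive equilibrium: 72 − 2.75Q = 31 + 7Q → Q* = 4.2051, P* = 60.4359.
At Q = 2.7: demand price = 72 − 2.75·2.7 = 64.575; supply price = 31 + 7·2.7 = 49.9.
ΔQ = 4.2051 − 2.7 = 1.5051; wedge = 64.575 − 49.9 = 14.675.
DWL = ½ × 1.5051 × 14.675 = $11.04 million.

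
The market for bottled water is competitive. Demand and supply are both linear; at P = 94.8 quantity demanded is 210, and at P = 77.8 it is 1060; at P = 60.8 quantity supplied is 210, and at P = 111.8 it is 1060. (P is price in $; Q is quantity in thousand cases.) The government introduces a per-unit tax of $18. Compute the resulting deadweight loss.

Demand slope = (77.8 − 94.8)/(1060 − 210) = −0.02, so P = 99 − 0.02Q.
Supply slope = (111.8 − 60.8)/(1060 − 210) = 0.06, so P = 48.2 + 0.06Q.
Competitive equilibrium: 99 − 0.02Q = 48.2 + 0.06Q → Q* = 635, P* = 86.3.
With the tax, the buyer price exceeds the seller price by 18: (99 − 0.02Q) − (48.2 + 0.06Q) = 18 → Q' = 410.
ΔQ = 635 − 410 = 225; the wedge equals the tax, 18.
Deadweight loss = ½ × 225 × 18 = $2025 thousand.

$2025 thousand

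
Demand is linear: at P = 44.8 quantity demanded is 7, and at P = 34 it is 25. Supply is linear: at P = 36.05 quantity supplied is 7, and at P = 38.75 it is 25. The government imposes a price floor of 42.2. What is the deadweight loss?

20.17

Demand slope = (34 − 44.8)/(25 − 7) = −0.6, so P = 49 − 0.6Q.
Supply slope = (38.75 − 36.05)/(25 − 7) = 0.15, so P = 35 + 0.15Q.
Competitive equilibrium: 49 − 0.6Q = 35 + 0.15Q → Q* = 18.6667, P* = 37.8.
At the floor P = 42.2, quantity demanded = (49 − 42.2)/0.6 = 11.3333.
Sellers' marginal cost at Q' = 11.3333: 35 + 0.15·11.3333 = 36.7.
ΔQ = 18.6667 − 11.3333 = 7.3334; wedge = 42.2 − 36.7 = 5.5.
DWL = ½ × 7.3334 × 5.5 = 20.17.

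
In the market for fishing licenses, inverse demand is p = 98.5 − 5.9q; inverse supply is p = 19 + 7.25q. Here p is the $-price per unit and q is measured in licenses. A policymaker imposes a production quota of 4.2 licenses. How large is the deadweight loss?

$22.40

Competitive equilibrium: 98.5 − 5.9q = 19 + 7.25q → q* = 6.0456, p* = 62.8308.
At q = 4.2: demand price = 98.5 − 5.9·4.2 = 73.72; supply price = 19 + 7.25·4.2 = 49.45.
Δq = 6.0456 − 4.2 = 1.8456; wedge = 73.72 − 49.45 = 24.27.
DWL = ½ × 1.8456 × 24.27 = $22.40.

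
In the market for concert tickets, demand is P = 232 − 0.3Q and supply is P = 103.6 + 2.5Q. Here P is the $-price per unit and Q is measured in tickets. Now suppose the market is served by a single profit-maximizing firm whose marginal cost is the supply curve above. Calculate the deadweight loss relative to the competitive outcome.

Competitive equilibrium: 232 − 0.3Q = 103.6 + 2.5Q → Q* = 45.8571, P* = 218.2429.
Marginal revenue: MR = 232 − 0.6Q. Set MR = MC: 232 − 0.6Q = 103.6 + 2.5Q → Q_m = 41.4194.
Price P_m = 232 − 0.3·41.4194 = 219.5742; MC(Q_m) = 103.6 + 2.5·41.4194 = 207.1485.
Competitive Q* = 45.8571, so ΔQ = 4.4377; wedge = 219.5742 − 207.1485 = 12.4257.
Welfare loss = ½ × 4.4377 × 12.4257 = $27.57.

$27.57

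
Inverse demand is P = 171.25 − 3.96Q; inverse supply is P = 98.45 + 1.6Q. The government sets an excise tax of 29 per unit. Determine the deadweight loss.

75.63

Competitive equilibrium: 171.25 − 3.96Q = 98.45 + 1.6Q → Q* = 13.0935, P* = 119.3996.
With the tax, the buyer price exceeds the seller price by 29: (171.25 − 3.96Q) − (98.45 + 1.6Q) = 29 → Q' = 7.8777.
ΔQ = 13.0935 − 7.8777 = 5.2158; the wedge equals the tax, 29.
Deadweight loss = ½ × 5.2158 × 29 = 75.63.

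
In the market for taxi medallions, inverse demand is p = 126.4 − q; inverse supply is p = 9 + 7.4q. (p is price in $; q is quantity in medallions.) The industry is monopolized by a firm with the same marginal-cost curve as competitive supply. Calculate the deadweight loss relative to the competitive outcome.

$9.28

Competitive equilibrium: 126.4 − q = 9 + 7.4q → q* = 13.9762, p* = 112.4238.
Marginal revenue: MR = 126.4 − 2q. Set MR = MC: 126.4 − 2q = 9 + 7.4q → q_m = 12.4894.
Price p_m = 126.4 − 1·12.4894 = 113.9106; MC(q_m) = 9 + 7.4·12.4894 = 101.4216.
Competitive q* = 13.9762, so Δq = 1.4868; wedge = 113.9106 − 101.4216 = 12.489.
DWL = ½ × 1.4868 × 12.489 = $9.28.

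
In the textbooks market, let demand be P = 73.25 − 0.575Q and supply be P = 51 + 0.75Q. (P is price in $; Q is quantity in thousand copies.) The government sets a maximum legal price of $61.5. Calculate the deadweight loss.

Competitive equilibrium: 73.25 − 0.575Q = 51 + 0.75Q → Q* = 16.7925, P* = 63.5943.
At the ceiling P = 61.5, quantity supplied = (61.5 − 51)/0.75 = 14.
Willingness to pay at Q' = 14: 73.25 − 0.575·14 = 65.2.
ΔQ = 16.7925 − 14 = 2.7925; wedge = 65.2 − 61.5 = 3.7.
The triangle = ½ × 2.7925 × 3.7 = $5.17 thousand.

$5.17 thousand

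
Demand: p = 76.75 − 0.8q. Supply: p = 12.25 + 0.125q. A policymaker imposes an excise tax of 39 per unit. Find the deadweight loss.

822.16

Competitive equilibrium: 76.75 − 0.8q = 12.25 + 0.125q → q* = 69.7297, p* = 20.9662.
With the tax, the buyer price exceeds the seller price by 39: (76.75 − 0.8q) − (12.25 + 0.125q) = 39 → q' = 27.5676.
Δq = 69.7297 − 27.5676 = 42.1621; the wedge equals the tax, 39.
DWL = ½ × 42.1621 × 39 = 822.16.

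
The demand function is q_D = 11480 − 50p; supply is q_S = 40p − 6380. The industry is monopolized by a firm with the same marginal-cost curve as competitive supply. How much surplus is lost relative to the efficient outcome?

5169.24

In inverse form: demand p = 229.6 − 0.02q, supply p = 159.5 + 0.025q.
Competitive equilibrium: 229.6 − 0.02q = 159.5 + 0.025q → q* = 1557.77778, p* = 198.44444.
Marginal revenue: MR = 229.6 − 0.04q. Set MR = MC: 229.6 − 0.04q = 159.5 + 0.025q → q_m = 1078.46154.
Price p_m = 229.6 − 0.02·1078.46154 = 208.03077; MC(q_m) = 159.5 + 0.025·1078.46154 = 186.46154.
Competitive q* = 1557.77778, so Δq = 479.31624; wedge = 208.03077 − 186.46154 = 21.56923.
Welfare loss = ½ × 479.31624 × 21.56923 = 5169.24.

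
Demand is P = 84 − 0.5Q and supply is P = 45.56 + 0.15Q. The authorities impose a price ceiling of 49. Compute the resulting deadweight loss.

426.01

Competitive equilibrium: 84 − 0.5Q = 45.56 + 0.15Q → Q* = 59.13846, P* = 54.43077.
At the ceiling P = 49, quantity supplied = (49 − 45.56)/0.15 = 22.93333.
Willingness to pay at Q' = 22.93333: 84 − 0.5·22.93333 = 72.53334.
ΔQ = 59.13846 − 22.93333 = 36.20513; wedge = 72.53334 − 49 = 23.53334.
Welfare loss = ½ × 36.20513 × 23.53334 = 426.01.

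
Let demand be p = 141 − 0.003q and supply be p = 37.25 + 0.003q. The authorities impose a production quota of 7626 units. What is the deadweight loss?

280275.34

Competitive equilibrium: 141 − 0.003q = 37.25 + 0.003q → q* = 17291.6667, p* = 89.125.
At q = 7626: demand price = 141 − 0.003·7626 = 118.122; supply price = 37.25 + 0.003·7626 = 60.128.
Δq = 17291.6667 − 7626 = 9665.6667; wedge = 118.122 − 60.128 = 57.994.
The triangle = ½ × 9665.6667 × 57.994 = 280275.34.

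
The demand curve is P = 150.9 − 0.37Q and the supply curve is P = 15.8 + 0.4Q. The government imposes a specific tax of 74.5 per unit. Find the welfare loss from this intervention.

Competitive equilibrium: 150.9 − 0.37Q = 15.8 + 0.4Q → Q* = 175.4545, P* = 85.9818.
With the tax, the buyer price exceeds the seller price by 74.5: (150.9 − 0.37Q) − (15.8 + 0.4Q) = 74.5 → Q' = 78.7013.
ΔQ = 175.4545 − 78.7013 = 96.7532; the wedge equals the tax, 74.5.
The triangle = ½ × 96.7532 × 74.5 = 3604.06.

3604.06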